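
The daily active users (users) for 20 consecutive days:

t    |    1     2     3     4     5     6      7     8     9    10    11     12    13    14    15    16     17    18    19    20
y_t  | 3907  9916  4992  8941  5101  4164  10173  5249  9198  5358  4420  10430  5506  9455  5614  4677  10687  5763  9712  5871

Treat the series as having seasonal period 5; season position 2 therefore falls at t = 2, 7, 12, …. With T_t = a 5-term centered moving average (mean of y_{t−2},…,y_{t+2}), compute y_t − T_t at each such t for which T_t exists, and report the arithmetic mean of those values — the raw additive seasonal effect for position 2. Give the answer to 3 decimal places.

Season position 2 occurs at t = 7, 12, 17 (where T_t is defined).
t=7: T_7 = 6777.00000; y_7 − T_7 = 10173 − 6777.00000 = 3396.00000
t=12: T_12 = 7033.80000; y_12 − T_12 = 10430 − 7033.80000 = 3396.20000
t=17: T_17 = 7290.60000; y_17 − T_17 = 10687 − 7290.60000 = 3396.40000
Mean deviation: (3396.00000 + 3396.20000 + 3396.40000) / 3 = 3396.200

3396.200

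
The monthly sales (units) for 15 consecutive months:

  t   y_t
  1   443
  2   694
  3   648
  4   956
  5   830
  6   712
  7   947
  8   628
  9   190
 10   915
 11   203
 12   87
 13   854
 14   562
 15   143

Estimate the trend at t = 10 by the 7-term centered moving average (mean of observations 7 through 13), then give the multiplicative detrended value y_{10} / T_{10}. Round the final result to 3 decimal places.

1.675

Trend T_10 = (947 + 628 + 190 + 915 + 203 + 87 + 854) / 7 = 3824/7 = 546.28571
Ratio to trend: 915 / 546.28571 = 1.675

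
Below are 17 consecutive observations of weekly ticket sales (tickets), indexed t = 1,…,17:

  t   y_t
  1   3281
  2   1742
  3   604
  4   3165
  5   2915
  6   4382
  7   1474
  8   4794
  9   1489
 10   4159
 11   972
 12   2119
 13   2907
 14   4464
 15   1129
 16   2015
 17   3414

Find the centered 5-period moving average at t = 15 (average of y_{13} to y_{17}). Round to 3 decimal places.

Sum of periods 13–17: 2907 + 4464 + 1129 + 2015 + 3414 = 13929
Divide by 5: 13929 / 5 = 2785.800

2785.800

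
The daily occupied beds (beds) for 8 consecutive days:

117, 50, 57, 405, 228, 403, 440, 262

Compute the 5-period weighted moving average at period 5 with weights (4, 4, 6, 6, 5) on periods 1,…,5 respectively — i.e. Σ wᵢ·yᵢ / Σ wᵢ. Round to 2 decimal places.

183.20

Weighted sum: 4·117 + 4·50 + 6·57 + 6·405 + 5·228 = 468 + 200 + 342 + 2430 + 1140 = 4580
Weight total: 4 + 4 + 6 + 6 + 5 = 25
WMA = 4580 / 25 = 183.20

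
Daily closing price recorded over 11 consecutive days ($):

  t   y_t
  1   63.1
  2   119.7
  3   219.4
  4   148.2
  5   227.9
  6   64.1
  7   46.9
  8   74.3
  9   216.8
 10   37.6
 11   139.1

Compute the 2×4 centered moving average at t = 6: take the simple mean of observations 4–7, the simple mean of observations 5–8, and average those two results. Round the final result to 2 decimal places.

Sum over 4–7: 148.2 + 227.9 + 64.1 + 46.9 = 487.1
Sum over 5–8: 227.9 + 64.1 + 46.9 + 74.3 = 413.2
CMA at t=6 = (487.1 + 413.2) / (2·4) = 900.3 / 8 = 112.54

112.54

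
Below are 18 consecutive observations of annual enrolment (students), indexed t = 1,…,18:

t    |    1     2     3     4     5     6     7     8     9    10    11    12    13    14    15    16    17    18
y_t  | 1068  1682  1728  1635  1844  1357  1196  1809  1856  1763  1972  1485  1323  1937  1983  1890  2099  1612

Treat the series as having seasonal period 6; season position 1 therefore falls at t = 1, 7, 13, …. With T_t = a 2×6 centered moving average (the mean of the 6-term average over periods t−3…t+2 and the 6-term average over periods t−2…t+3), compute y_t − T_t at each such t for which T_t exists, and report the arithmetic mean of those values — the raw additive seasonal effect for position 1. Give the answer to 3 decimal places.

-431.125

Season position 1 occurs at t = 7, 13 (where T_t is defined).
t=7: T_7 = 1626.83333; y_7 − T_7 = 1196 − 1626.83333 = -430.83333
t=13: T_13 = 1754.41667; y_13 − T_13 = 1323 − 1754.41667 = -431.41667
Mean deviation: (-430.83333 + -431.41667) / 2 = -431.125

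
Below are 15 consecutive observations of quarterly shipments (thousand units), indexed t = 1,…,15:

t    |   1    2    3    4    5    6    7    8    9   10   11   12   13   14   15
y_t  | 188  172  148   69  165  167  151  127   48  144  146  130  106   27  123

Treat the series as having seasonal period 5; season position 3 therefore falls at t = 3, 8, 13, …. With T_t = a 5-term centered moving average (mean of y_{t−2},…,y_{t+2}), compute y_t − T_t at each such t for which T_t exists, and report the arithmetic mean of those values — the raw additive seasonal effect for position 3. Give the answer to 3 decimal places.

-0.400

Season position 3 occurs at t = 3, 8, 13 (where T_t is defined).
t=3: T_3 = 148.40000; y_3 − T_3 = 148 − 148.40000 = -0.40000
t=8: T_8 = 127.40000; y_8 − T_8 = 127 − 127.40000 = -0.40000
t=13: T_13 = 106.40000; y_13 − T_13 = 106 − 106.40000 = -0.40000
Mean deviation: (-0.40000 + -0.40000 + -0.40000) / 3 = -0.400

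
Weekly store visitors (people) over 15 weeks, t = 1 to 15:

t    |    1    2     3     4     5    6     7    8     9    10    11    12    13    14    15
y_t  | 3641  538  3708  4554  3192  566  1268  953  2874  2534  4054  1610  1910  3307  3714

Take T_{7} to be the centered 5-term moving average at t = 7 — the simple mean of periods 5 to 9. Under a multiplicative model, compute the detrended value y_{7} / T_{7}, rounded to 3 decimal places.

0.716

Trend T_7 = (3192 + 566 + 1268 + 953 + 2874) / 5 = 8853/5 = 1770.60000
Ratio to trend: 1268 / 1770.60000 = 0.716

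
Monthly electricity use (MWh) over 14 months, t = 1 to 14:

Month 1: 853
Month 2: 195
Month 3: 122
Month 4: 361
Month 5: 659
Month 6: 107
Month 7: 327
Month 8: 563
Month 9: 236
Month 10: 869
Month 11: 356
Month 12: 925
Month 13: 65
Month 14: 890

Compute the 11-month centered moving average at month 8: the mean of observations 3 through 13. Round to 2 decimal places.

417.27

Sum of periods 3–13: 122 + 361 + 659 + 107 + 327 + 563 + 236 + 869 + 356 + 925 + 65 = 4590
Divide by 11: 4590 / 11 = 417.27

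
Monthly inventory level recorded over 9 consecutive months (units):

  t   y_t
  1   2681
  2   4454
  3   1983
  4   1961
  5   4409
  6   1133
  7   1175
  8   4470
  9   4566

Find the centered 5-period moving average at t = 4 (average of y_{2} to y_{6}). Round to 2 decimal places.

Sum of periods 2–6: 4454 + 1983 + 1961 + 4409 + 1133 = 13940
Divide by 5: 13940 / 5 = 2788.00

2788.00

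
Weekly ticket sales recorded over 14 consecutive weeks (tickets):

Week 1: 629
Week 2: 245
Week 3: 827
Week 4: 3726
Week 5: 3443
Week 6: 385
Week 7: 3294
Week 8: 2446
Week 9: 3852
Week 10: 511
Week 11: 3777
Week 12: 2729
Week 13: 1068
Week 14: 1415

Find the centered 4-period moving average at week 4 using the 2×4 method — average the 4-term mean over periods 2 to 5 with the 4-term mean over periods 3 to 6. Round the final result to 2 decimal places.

Sum over 2–5: 245 + 827 + 3726 + 3443 = 8241
Sum over 3–6: 827 + 3726 + 3443 + 385 = 8381
CMA at t=4 = (8241 + 8381) / (2·4) = 16622 / 8 = 2077.75

2077.75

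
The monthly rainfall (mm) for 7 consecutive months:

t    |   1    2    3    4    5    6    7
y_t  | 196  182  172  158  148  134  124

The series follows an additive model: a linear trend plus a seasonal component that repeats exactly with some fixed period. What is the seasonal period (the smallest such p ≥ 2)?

First differences y_{t+1} − y_t: -14, -10, -14, -10, -14, -10, …
The difference pattern repeats every 2 terms and not for any smaller step, so p = 2.

2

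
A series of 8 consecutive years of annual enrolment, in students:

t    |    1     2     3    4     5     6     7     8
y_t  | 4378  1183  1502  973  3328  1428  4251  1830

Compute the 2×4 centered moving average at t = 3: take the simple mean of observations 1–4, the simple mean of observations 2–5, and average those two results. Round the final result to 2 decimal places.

Sum over 1–4: 4378 + 1183 + 1502 + 973 = 8036
Sum over 2–5: 1183 + 1502 + 973 + 3328 = 6986
CMA at t=3 = (8036 + 6986) / (2·4) = 15022 / 8 = 1877.75

1877.75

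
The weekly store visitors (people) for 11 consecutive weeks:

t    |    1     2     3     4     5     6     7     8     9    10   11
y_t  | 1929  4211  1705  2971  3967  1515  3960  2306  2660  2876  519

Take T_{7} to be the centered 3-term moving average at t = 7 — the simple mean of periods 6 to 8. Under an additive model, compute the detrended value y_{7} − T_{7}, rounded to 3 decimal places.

1366.333

Trend T_7 = (1515 + 3960 + 2306) / 3 = 7781/3 = 2593.66667
Detrended value: 3960 − 2593.66667 = 1366.333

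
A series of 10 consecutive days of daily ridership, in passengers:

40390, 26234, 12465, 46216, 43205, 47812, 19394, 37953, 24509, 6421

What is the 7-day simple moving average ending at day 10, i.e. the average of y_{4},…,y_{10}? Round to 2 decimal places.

Sum of periods 4–10: 46216 + 43205 + 47812 + 19394 + 37953 + 24509 + 6421 = 225510
Divide by 7: 225510 / 7 = 32215.71

32215.71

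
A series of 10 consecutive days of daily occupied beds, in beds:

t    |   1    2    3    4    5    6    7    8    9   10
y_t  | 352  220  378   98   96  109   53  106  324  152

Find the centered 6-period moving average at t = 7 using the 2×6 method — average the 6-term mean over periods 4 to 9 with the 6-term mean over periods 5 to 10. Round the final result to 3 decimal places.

135.500

Sum over 4–9: 98 + 96 + 109 + 53 + 106 + 324 = 786
Sum over 5–10: 96 + 109 + 53 + 106 + 324 + 152 = 840
CMA at t=7 = (786 + 840) / (2·6) = 1626 / 12 = 135.500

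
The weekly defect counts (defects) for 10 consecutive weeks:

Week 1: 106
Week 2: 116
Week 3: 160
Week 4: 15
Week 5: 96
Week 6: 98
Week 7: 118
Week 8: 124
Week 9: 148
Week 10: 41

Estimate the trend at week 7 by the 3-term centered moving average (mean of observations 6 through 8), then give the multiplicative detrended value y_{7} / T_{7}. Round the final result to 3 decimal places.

Trend T_7 = (98 + 118 + 124) / 3 = 340/3 = 113.33333
Ratio to trend: 118 / 113.33333 = 1.041

1.041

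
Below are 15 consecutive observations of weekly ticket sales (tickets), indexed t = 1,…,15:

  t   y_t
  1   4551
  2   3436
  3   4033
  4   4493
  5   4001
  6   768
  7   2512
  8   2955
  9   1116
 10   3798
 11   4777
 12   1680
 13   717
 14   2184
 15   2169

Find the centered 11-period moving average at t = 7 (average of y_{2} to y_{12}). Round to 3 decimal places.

Sum of periods 2–12: 3436 + 4033 + 4493 + 4001 + 768 + 2512 + 2955 + 1116 + 3798 + 4777 + 1680 = 33569
Divide by 11: 33569 / 11 = 3051.727

3051.727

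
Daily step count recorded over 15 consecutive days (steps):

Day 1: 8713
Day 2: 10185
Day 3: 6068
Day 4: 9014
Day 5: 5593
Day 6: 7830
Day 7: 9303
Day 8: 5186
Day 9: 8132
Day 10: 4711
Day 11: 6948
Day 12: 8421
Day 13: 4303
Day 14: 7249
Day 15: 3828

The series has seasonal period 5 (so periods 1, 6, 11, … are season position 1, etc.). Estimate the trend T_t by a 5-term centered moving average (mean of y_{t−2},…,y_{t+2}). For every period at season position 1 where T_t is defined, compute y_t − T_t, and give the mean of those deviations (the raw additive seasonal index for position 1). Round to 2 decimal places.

444.90

Season position 1 occurs at t = 6, 11 (where T_t is defined).
t=6: T_6 = 7385.2000; y_6 − T_6 = 7830 − 7385.2000 = 444.8000
t=11: T_11 = 6503.0000; y_11 − T_11 = 6948 − 6503.0000 = 445.0000
Mean deviation: (444.8000 + 445.0000) / 2 = 444.90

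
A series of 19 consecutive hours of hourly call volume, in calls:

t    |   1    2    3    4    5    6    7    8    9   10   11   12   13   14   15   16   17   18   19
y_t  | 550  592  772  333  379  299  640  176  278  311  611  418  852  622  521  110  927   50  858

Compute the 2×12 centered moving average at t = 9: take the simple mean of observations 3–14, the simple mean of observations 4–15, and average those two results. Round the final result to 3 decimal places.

Sum over 3–14: 772 + 333 + 379 + 299 + 640 + 176 + 278 + 311 + 611 + 418 + 852 + 622 = 5691
Sum over 4–15: 333 + 379 + 299 + 640 + 176 + 278 + 311 + 611 + 418 + 852 + 622 + 521 = 5440
CMA at t=9 = (5691 + 5440) / (2·12) = 11131 / 24 = 463.792

463.792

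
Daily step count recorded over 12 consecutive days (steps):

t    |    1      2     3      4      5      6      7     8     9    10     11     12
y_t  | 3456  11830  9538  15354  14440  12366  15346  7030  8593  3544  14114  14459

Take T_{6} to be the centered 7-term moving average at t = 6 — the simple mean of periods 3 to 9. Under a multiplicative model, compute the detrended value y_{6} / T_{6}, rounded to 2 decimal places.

Trend T_6 = (9538 + 15354 + 14440 + 12366 + 15346 + 7030 + 8593) / 7 = 82667/7 = 11809.5714
Ratio to trend: 12366 / 11809.5714 = 1.05

1.05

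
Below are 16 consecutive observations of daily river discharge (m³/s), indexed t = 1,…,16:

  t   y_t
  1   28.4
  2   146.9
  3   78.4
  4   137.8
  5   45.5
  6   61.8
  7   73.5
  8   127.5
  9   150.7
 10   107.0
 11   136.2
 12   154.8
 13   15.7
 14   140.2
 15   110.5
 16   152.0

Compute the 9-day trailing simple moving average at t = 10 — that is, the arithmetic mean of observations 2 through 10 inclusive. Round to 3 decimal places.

103.233

Sum of periods 2–10: 146.9 + 78.4 + 137.8 + 45.5 + 61.8 + 73.5 + 127.5 + 150.7 + 107.0 = 929.1
Divide by 9: 929.1 / 9 = 103.233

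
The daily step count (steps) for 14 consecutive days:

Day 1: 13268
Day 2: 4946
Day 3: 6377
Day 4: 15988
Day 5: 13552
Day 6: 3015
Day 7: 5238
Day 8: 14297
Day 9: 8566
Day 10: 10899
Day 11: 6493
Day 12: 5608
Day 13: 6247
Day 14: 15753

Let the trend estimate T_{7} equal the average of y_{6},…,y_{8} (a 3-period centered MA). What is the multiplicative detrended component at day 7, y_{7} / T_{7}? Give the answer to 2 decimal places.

Trend T_7 = (3015 + 5238 + 14297) / 3 = 22550/3 = 7516.6667
Ratio to trend: 5238 / 7516.6667 = 0.70

0.70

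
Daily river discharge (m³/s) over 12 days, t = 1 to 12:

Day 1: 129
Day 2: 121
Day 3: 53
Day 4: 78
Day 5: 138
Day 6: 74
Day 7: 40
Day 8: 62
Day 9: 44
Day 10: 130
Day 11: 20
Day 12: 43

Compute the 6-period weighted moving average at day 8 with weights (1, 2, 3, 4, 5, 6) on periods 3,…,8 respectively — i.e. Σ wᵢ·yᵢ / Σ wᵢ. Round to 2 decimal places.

Weighted sum: 1·53 + 2·78 + 3·138 + 4·74 + 5·40 + 6·62 = 53 + 156 + 414 + 296 + 200 + 372 = 1491
Weight total: 1 + 2 + 3 + 4 + 5 + 6 = 21
WMA = 1491 / 21 = 71.00

71.00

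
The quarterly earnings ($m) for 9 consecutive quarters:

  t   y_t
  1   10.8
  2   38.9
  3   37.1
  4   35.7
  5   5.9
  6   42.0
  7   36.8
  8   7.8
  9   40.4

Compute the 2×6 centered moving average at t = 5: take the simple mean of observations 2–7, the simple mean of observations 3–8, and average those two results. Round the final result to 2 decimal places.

Sum over 2–7: 38.9 + 37.1 + 35.7 + 5.9 + 42.0 + 36.8 = 196.4
Sum over 3–8: 37.1 + 35.7 + 5.9 + 42.0 + 36.8 + 7.8 = 165.3
CMA at t=5 = (196.4 + 165.3) / (2·6) = 361.7 / 12 = 30.14

30.14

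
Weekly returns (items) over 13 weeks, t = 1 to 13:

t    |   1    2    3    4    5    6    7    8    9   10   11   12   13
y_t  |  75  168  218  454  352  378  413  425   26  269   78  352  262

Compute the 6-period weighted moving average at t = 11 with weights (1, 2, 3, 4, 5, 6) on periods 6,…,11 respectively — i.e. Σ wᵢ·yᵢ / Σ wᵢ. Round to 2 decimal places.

Weighted sum: 1·378 + 2·413 + 3·425 + 4·26 + 5·269 + 6·78 = 378 + 826 + 1275 + 104 + 1345 + 468 = 4396
Weight total: 1 + 2 + 3 + 4 + 5 + 6 = 21
WMA = 4396 / 21 = 209.33

209.33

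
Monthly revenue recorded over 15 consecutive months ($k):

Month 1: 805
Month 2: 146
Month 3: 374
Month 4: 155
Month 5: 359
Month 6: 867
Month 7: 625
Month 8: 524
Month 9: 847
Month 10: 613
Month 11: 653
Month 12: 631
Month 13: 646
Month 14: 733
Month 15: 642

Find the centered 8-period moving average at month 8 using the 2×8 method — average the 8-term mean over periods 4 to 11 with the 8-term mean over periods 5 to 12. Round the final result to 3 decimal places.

610.125

Sum over 4–11: 155 + 359 + 867 + 625 + 524 + 847 + 613 + 653 = 4643
Sum over 5–12: 359 + 867 + 625 + 524 + 847 + 613 + 653 + 631 = 5119
CMA at t=8 = (4643 + 5119) / (2·8) = 9762 / 16 = 610.125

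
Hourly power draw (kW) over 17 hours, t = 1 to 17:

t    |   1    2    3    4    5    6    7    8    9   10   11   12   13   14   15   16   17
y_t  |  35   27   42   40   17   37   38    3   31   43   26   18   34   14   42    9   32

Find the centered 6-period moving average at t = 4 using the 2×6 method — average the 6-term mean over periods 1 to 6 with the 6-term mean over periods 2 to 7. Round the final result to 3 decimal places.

33.250

Sum over 1–6: 35 + 27 + 42 + 40 + 17 + 37 = 198
Sum over 2–7: 27 + 42 + 40 + 17 + 37 + 38 = 201
CMA at t=4 = (198 + 201) / (2·6) = 399 / 12 = 33.250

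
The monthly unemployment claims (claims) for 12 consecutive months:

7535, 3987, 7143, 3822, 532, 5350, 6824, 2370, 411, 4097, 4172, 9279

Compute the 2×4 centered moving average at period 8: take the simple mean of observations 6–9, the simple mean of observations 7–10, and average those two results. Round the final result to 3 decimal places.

3582.125

Sum over 6–9: 5350 + 6824 + 2370 + 411 = 14955
Sum over 7–10: 6824 + 2370 + 411 + 4097 = 13702
CMA at t=8 = (14955 + 13702) / (2·4) = 28657 / 8 = 3582.125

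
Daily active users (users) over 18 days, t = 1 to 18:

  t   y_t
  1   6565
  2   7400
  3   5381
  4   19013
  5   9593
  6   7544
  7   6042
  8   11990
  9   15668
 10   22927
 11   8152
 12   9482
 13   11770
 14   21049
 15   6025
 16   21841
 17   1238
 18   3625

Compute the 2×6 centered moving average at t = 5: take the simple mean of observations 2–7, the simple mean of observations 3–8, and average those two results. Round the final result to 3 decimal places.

9544.667

Sum over 2–7: 7400 + 5381 + 19013 + 9593 + 7544 + 6042 = 54973
Sum over 3–8: 5381 + 19013 + 9593 + 7544 + 6042 + 11990 = 59563
CMA at t=5 = (54973 + 59563) / (2·6) = 114536 / 12 = 9544.667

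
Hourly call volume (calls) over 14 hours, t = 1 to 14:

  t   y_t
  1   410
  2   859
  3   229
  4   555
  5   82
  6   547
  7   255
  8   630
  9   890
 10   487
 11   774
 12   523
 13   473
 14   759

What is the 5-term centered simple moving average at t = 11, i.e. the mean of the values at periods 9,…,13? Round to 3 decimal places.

Sum of periods 9–13: 890 + 487 + 774 + 523 + 473 = 3147
Divide by 5: 3147 / 5 = 629.400

629.400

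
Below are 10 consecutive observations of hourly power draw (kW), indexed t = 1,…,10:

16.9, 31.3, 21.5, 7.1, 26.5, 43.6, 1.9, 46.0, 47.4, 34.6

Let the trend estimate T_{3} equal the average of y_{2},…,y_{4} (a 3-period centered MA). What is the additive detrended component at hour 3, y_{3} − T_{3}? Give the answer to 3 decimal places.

Trend T_3 = (31.3 + 21.5 + 7.1) / 3 = 59.9/3 = 19.96667
Detrended value: 21.5 − 19.96667 = 1.533

1.533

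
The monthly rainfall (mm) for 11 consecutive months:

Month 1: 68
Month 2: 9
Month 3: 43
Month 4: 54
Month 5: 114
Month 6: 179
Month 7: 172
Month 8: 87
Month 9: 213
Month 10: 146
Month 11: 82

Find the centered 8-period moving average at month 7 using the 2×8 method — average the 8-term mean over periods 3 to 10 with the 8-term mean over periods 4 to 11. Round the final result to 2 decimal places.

128.44

Sum over 3–10: 43 + 54 + 114 + 179 + 172 + 87 + 213 + 146 = 1008
Sum over 4–11: 54 + 114 + 179 + 172 + 87 + 213 + 146 + 82 = 1047
CMA at t=7 = (1008 + 1047) / (2·8) = 2055 / 16 = 128.44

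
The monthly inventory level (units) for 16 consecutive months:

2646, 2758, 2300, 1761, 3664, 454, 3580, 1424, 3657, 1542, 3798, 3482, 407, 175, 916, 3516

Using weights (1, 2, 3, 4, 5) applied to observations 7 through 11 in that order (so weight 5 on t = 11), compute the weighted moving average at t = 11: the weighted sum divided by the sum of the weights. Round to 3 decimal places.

2837.133

Weighted sum: 1·3580 + 2·1424 + 3·3657 + 4·1542 + 5·3798 = 3580 + 2848 + 10971 + 6168 + 18990 = 42557
Weight total: 1 + 2 + 3 + 4 + 5 = 15
WMA = 42557 / 15 = 2837.133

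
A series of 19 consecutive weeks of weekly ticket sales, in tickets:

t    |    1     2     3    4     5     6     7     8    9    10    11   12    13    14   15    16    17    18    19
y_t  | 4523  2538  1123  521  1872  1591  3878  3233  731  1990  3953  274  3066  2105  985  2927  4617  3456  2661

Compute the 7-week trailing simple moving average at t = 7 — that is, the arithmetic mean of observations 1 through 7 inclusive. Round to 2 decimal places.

2292.29

Sum of periods 1–7: 4523 + 2538 + 1123 + 521 + 1872 + 1591 + 3878 = 16046
Divide by 7: 16046 / 7 = 2292.29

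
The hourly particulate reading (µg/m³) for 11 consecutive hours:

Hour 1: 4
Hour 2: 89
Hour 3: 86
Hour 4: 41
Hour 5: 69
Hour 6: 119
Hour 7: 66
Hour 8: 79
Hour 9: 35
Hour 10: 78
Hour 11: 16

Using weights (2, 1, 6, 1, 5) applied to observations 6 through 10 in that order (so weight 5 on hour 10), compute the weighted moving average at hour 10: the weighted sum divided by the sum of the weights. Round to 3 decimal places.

80.200

Weighted sum: 2·119 + 1·66 + 6·79 + 1·35 + 5·78 = 238 + 66 + 474 + 35 + 390 = 1203
Weight total: 2 + 1 + 6 + 1 + 5 = 15
WMA = 1203 / 15 = 80.200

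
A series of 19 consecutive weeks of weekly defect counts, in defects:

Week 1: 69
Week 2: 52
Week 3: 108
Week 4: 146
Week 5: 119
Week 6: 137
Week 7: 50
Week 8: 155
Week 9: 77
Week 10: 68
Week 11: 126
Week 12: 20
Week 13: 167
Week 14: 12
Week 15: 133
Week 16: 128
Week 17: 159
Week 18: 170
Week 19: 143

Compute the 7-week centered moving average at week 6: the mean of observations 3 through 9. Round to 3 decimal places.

Sum of periods 3–9: 108 + 146 + 119 + 137 + 50 + 155 + 77 = 792
Divide by 7: 792 / 7 = 113.143

113.143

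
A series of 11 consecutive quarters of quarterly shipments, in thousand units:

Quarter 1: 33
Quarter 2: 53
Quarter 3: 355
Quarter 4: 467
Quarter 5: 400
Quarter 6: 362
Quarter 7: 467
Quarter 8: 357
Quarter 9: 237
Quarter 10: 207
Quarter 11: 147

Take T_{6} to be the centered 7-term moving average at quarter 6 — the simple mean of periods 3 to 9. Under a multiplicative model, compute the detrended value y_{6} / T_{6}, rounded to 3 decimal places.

Trend T_6 = (355 + 467 + 400 + 362 + 467 + 357 + 237) / 7 = 2645/7 = 377.85714
Ratio to trend: 362 / 377.85714 = 0.958

0.958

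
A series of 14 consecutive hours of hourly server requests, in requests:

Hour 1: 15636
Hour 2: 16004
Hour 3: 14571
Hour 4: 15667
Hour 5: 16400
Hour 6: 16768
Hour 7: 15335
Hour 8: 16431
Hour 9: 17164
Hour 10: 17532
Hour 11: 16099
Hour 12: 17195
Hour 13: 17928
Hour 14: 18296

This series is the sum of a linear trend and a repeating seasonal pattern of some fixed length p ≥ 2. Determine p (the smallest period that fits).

First differences y_{t+1} − y_t: 368, -1433, 1096, 733, 368, -1433, 1096, 733, 368, -1433, …
The difference pattern repeats every 4 terms and not for any smaller step, so p = 4.

4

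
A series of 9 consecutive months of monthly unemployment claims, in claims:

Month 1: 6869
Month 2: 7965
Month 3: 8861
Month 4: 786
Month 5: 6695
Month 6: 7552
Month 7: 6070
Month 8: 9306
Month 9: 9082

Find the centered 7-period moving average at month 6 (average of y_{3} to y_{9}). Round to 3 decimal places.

6907.429

Sum of periods 3–9: 8861 + 786 + 6695 + 7552 + 6070 + 9306 + 9082 = 48352
Divide by 7: 48352 / 7 = 6907.429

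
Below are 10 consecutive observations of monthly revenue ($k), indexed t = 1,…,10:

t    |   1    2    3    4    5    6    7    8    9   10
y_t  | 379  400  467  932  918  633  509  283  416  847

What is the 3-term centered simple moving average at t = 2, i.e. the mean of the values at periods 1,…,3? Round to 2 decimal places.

Sum of periods 1–3: 379 + 400 + 467 = 1246
Divide by 3: 1246 / 3 = 415.33

415.33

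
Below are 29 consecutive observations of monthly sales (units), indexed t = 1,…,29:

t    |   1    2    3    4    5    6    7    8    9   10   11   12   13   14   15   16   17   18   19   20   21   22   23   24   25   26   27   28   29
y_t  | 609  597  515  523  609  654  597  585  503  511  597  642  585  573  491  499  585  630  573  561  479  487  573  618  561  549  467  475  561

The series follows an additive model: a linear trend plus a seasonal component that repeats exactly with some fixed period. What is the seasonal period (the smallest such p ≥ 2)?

6

First differences y_{t+1} − y_t: -12, -82, 8, 86, 45, -57, -12, -82, 8, 86, 45, -57, -12, -82, …
The difference pattern repeats every 6 terms and not for any smaller step, so p = 6.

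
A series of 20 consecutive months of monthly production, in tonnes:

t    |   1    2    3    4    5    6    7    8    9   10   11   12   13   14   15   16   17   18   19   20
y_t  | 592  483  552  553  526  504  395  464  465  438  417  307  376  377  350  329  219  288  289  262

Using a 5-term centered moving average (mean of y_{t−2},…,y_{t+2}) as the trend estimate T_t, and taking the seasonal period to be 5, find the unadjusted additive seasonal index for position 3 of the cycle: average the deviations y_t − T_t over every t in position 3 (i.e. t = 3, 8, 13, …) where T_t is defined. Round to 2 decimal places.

10.70

Season position 3 occurs at t = 3, 8, 13, 18 (where T_t is defined).
t=3: T_3 = 541.2000; y_3 − T_3 = 552 − 541.2000 = 10.8000
t=8: T_8 = 453.2000; y_8 − T_8 = 464 − 453.2000 = 10.8000
t=13: T_13 = 365.4000; y_13 − T_13 = 376 − 365.4000 = 10.6000
t=18: T_18 = 277.4000; y_18 − T_18 = 288 − 277.4000 = 10.6000
Mean deviation: (10.8000 + 10.8000 + 10.6000 + 10.6000) / 4 = 10.70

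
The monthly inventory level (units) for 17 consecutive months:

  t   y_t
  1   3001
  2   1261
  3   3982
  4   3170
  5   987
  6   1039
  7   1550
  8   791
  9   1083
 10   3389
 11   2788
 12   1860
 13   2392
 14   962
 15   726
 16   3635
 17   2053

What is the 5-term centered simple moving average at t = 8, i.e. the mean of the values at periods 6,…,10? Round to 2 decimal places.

Sum of periods 6–10: 1039 + 1550 + 791 + 1083 + 3389 = 7852
Divide by 5: 7852 / 5 = 1570.40

1570.40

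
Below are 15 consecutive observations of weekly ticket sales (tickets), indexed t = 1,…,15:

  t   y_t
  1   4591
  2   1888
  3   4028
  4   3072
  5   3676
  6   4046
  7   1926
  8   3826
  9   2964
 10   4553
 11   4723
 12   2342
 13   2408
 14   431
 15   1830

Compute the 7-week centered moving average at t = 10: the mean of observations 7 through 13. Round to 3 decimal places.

Sum of periods 7–13: 1926 + 3826 + 2964 + 4553 + 4723 + 2342 + 2408 = 22742
Divide by 7: 22742 / 7 = 3248.857

3248.857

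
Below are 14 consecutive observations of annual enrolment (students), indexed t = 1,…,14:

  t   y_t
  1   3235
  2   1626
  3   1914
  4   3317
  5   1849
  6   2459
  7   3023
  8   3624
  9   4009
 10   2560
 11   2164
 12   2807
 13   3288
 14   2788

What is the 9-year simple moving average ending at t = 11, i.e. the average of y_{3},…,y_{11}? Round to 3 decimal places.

Sum of periods 3–11: 1914 + 3317 + 1849 + 2459 + 3023 + 3624 + 4009 + 2560 + 2164 = 24919
Divide by 9: 24919 / 9 = 2768.778

2768.778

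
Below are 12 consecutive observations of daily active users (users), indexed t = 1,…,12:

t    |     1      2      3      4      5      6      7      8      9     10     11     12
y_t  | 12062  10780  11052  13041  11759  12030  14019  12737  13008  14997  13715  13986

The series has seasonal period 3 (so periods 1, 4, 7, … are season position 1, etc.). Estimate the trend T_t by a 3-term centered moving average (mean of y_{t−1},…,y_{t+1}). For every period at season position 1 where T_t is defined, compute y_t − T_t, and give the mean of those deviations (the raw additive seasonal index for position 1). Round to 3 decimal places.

Season position 1 occurs at t = 4, 7, 10 (where T_t is defined).
t=4: T_4 = 11950.66667; y_4 − T_4 = 13041 − 11950.66667 = 1090.33333
t=7: T_7 = 12928.66667; y_7 − T_7 = 14019 − 12928.66667 = 1090.33333
t=10: T_10 = 13906.66667; y_10 − T_10 = 14997 − 13906.66667 = 1090.33333
Mean deviation: (1090.33333 + 1090.33333 + 1090.33333) / 3 = 1090.333

1090.333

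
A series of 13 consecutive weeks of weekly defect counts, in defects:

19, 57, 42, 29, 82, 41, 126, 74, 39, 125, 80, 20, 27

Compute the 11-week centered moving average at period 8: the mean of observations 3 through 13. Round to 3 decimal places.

62.273

Sum of periods 3–13: 42 + 29 + 82 + 41 + 126 + 74 + 39 + 125 + 80 + 20 + 27 = 685
Divide by 11: 685 / 11 = 62.273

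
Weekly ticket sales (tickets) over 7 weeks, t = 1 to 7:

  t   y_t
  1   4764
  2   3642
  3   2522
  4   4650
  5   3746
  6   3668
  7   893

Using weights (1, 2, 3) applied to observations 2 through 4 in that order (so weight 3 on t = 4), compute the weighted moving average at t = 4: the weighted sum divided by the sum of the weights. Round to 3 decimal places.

3772.667

Weighted sum: 1·3642 + 2·2522 + 3·4650 = 3642 + 5044 + 13950 = 22636
Weight total: 1 + 2 + 3 = 6
WMA = 22636 / 6 = 3772.667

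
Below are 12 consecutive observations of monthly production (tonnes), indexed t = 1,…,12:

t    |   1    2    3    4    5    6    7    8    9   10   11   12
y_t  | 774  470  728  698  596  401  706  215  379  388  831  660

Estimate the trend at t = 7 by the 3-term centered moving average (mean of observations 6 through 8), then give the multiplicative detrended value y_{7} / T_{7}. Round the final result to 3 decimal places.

1.602

Trend T_7 = (401 + 706 + 215) / 3 = 1322/3 = 440.66667
Ratio to trend: 706 / 440.66667 = 1.602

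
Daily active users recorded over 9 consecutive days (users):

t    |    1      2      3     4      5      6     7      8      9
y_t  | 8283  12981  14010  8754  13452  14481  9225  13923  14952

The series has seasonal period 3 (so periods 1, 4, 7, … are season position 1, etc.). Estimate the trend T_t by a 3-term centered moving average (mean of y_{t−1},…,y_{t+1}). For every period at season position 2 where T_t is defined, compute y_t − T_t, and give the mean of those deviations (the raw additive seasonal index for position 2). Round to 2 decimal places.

Season position 2 occurs at t = 2, 5, 8 (where T_t is defined).
t=2: T_2 = 11758.0000; y_2 − T_2 = 12981 − 11758.0000 = 1223.0000
t=5: T_5 = 12229.0000; y_5 − T_5 = 13452 − 12229.0000 = 1223.0000
t=8: T_8 = 12700.0000; y_8 − T_8 = 13923 − 12700.0000 = 1223.0000
Mean deviation: (1223.0000 + 1223.0000 + 1223.0000) / 3 = 1223.00

1223.00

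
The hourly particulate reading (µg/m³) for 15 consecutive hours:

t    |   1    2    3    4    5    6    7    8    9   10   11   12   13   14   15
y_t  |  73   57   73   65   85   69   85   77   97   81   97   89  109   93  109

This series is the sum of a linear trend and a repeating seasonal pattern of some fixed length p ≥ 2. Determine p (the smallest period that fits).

4

First differences y_{t+1} − y_t: -16, 16, -8, 20, -16, 16, -8, 20, -16, 16, …
The difference pattern repeats every 4 terms and not for any smaller step, so p = 4.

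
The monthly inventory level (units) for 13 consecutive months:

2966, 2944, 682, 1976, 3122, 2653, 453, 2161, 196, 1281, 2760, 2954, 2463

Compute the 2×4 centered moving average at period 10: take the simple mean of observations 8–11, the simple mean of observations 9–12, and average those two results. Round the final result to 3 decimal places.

Sum over 8–11: 2161 + 196 + 1281 + 2760 = 6398
Sum over 9–12: 196 + 1281 + 2760 + 2954 = 7191
CMA at t=10 = (6398 + 7191) / (2·4) = 13589 / 8 = 1698.625

1698.625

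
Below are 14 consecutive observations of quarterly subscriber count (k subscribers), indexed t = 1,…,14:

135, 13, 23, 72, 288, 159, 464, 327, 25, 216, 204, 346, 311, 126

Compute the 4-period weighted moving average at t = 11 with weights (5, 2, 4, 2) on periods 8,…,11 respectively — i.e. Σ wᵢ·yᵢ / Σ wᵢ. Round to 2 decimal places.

227.46

Weighted sum: 5·327 + 2·25 + 4·216 + 2·204 = 1635 + 50 + 864 + 408 = 2957
Weight total: 5 + 2 + 4 + 2 = 13
WMA = 2957 / 13 = 227.46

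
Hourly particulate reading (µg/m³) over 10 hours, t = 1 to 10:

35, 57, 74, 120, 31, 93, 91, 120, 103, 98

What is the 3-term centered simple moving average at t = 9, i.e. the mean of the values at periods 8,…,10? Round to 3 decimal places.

Sum of periods 8–10: 120 + 103 + 98 = 321
Divide by 3: 321 / 3 = 107.000

107.000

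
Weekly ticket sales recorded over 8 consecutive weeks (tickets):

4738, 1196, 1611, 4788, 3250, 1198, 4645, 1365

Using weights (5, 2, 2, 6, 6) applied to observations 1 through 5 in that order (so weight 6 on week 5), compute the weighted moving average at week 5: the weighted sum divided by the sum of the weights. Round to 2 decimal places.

3692.00

Weighted sum: 5·4738 + 2·1196 + 2·1611 + 6·4788 + 6·3250 = 23690 + 2392 + 3222 + 28728 + 19500 = 77532
Weight total: 5 + 2 + 2 + 6 + 6 = 21
WMA = 77532 / 21 = 3692.00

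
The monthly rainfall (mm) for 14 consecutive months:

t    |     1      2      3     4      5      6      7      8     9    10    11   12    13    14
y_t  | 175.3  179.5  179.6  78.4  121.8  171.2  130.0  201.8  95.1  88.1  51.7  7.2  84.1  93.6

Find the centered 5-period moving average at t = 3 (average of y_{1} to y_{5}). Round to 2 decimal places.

Sum of periods 1–5: 175.3 + 179.5 + 179.6 + 78.4 + 121.8 = 734.6
Divide by 5: 734.6 / 5 = 146.92

146.92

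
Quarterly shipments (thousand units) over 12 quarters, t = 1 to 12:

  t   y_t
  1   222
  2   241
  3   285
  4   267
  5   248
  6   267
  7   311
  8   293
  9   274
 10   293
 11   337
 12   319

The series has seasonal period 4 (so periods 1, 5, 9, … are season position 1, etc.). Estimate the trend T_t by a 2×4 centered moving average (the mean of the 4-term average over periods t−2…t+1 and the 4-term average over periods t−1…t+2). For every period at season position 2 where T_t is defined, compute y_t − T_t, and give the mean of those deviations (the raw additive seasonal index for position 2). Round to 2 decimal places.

-9.50

Season position 2 occurs at t = 6, 10 (where T_t is defined).
t=6: T_6 = 276.5000; y_6 − T_6 = 267 − 276.5000 = -9.5000
t=10: T_10 = 302.5000; y_10 − T_10 = 293 − 302.5000 = -9.5000
Mean deviation: (-9.5000 + -9.5000) / 2 = -9.50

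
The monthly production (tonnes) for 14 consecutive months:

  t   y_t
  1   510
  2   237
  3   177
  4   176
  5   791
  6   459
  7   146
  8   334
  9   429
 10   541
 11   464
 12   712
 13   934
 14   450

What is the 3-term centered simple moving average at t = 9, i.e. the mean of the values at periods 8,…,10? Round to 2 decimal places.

434.67

Sum of periods 8–10: 334 + 429 + 541 = 1304
Divide by 3: 1304 / 3 = 434.67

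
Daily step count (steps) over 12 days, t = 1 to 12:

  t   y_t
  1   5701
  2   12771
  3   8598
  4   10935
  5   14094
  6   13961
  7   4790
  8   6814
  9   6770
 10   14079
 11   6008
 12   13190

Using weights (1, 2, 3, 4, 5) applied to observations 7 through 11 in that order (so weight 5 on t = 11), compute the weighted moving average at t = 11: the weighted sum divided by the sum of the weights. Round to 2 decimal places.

8338.93

Weighted sum: 1·4790 + 2·6814 + 3·6770 + 4·14079 + 5·6008 = 4790 + 13628 + 20310 + 56316 + 30040 = 125084
Weight total: 1 + 2 + 3 + 4 + 5 = 15
WMA = 125084 / 15 = 8338.93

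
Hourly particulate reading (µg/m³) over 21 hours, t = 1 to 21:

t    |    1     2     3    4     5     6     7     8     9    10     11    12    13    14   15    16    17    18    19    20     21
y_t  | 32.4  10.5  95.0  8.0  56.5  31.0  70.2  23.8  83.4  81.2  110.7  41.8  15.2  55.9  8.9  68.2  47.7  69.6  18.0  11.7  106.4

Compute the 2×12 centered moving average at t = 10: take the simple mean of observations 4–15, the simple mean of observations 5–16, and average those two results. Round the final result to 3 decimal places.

51.392

Sum over 4–15: 8.0 + 56.5 + 31.0 + 70.2 + 23.8 + 83.4 + 81.2 + 110.7 + 41.8 + 15.2 + 55.9 + 8.9 = 586.6
Sum over 5–16: 56.5 + 31.0 + 70.2 + 23.8 + 83.4 + 81.2 + 110.7 + 41.8 + 15.2 + 55.9 + 8.9 + 68.2 = 646.8
CMA at t=10 = (586.6 + 646.8) / (2·12) = 1233.4 / 24 = 51.392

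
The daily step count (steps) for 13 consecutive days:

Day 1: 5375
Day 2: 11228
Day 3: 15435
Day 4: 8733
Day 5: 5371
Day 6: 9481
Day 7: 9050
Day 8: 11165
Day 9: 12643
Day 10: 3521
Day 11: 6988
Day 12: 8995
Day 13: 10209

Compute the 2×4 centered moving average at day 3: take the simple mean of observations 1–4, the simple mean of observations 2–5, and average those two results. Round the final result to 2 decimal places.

Sum over 1–4: 5375 + 11228 + 15435 + 8733 = 40771
Sum over 2–5: 11228 + 15435 + 8733 + 5371 = 40767
CMA at t=3 = (40771 + 40767) / (2·4) = 81538 / 8 = 10192.25

10192.25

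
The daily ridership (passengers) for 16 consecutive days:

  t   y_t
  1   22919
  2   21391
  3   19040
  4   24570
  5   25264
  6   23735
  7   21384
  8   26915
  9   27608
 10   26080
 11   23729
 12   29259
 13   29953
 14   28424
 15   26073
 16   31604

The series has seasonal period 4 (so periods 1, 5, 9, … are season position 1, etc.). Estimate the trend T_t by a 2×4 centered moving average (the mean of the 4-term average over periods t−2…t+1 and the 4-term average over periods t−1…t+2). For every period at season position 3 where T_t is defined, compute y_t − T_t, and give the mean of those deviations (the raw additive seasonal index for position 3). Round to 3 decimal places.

-3233.250

Season position 3 occurs at t = 3, 7, 11 (where T_t is defined).
t=3: T_3 = 22273.12500; y_3 − T_3 = 19040 − 22273.12500 = -3233.12500
t=7: T_7 = 24617.50000; y_7 − T_7 = 21384 − 24617.50000 = -3233.50000
t=11: T_11 = 26962.12500; y_11 − T_11 = 23729 − 26962.12500 = -3233.12500
Mean deviation: (-3233.12500 + -3233.50000 + -3233.12500) / 3 = -3233.250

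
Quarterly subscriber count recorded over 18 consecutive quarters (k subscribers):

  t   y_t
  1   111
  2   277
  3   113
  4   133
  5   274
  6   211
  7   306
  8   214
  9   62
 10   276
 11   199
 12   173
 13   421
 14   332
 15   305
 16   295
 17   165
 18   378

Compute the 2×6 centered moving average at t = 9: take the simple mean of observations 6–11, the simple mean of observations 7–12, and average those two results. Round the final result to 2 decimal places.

208.17

Sum over 6–11: 211 + 306 + 214 + 62 + 276 + 199 = 1268
Sum over 7–12: 306 + 214 + 62 + 276 + 199 + 173 = 1230
CMA at t=9 = (1268 + 1230) / (2·6) = 2498 / 12 = 208.17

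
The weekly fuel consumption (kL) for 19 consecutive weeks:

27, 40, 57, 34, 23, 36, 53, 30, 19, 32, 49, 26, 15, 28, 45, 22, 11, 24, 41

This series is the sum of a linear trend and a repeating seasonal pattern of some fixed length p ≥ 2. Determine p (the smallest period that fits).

First differences y_{t+1} − y_t: 13, 17, -23, -11, 13, 17, -23, -11, 13, 17, …
The difference pattern repeats every 4 terms and not for any smaller step, so p = 4.

4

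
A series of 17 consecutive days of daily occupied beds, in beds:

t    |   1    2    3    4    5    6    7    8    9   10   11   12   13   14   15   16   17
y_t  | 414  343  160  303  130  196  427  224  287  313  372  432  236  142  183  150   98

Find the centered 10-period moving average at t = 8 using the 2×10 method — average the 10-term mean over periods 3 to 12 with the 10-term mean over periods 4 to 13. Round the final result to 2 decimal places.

288.20

Sum over 3–12: 160 + 303 + 130 + 196 + 427 + 224 + 287 + 313 + 372 + 432 = 2844
Sum over 4–13: 303 + 130 + 196 + 427 + 224 + 287 + 313 + 372 + 432 + 236 = 2920
CMA at t=8 = (2844 + 2920) / (2·10) = 5764 / 20 = 288.20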